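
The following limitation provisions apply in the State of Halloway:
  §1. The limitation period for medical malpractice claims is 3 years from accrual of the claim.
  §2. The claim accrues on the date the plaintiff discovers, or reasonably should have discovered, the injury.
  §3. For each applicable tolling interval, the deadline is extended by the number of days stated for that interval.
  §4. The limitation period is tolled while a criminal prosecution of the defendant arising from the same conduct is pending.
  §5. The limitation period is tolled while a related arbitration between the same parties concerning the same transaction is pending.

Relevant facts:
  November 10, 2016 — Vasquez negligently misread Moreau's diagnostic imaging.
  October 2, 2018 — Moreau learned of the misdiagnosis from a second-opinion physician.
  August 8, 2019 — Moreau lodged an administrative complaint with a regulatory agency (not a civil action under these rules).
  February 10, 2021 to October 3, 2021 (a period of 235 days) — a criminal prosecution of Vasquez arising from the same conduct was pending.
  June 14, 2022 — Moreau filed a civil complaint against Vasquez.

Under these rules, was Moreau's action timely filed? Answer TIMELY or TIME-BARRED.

TIME-BARRED

The claim did not accrue until Moreau discovered the injury on October 2, 2018; the November 10, 2016 act date does not start the clock under the stated rule.
The untolled deadline — 3 years after October 2, 2018 — is October 2, 2021.
Because the pending criminal prosecution ran from February 10, 2021 to October 3, 2021, the deadline is extended by 235 days to May 25, 2022.
The other events in the timeline have no effect on the limitation period under the stated rules.
Moreau filed on June 14, 2022, after the May 25, 2022 deadline, so the action is time-barred.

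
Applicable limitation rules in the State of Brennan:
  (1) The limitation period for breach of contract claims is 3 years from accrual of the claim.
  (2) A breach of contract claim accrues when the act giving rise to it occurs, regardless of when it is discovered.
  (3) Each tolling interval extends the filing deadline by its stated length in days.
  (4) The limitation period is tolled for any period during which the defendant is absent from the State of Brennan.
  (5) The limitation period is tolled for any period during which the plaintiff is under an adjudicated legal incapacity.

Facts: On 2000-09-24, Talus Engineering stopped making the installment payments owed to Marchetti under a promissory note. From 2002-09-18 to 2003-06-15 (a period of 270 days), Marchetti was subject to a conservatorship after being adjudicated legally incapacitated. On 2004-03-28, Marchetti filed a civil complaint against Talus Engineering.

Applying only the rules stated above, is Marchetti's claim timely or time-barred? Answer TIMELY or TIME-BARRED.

The claim accrued on 2000-09-24, when the wrongful act occurred.
Adding the 3 years base period to 2000-09-24 gives a deadline of 2003-09-24, before any tolling.
Because the plaintiff's legal incapacity ran from 2002-09-18 to 2003-06-15, the deadline is extended by 270 days to 2004-06-20.
Filing on 2004-03-28 beat the 2004-06-20 deadline — the action is timely.

TIMELY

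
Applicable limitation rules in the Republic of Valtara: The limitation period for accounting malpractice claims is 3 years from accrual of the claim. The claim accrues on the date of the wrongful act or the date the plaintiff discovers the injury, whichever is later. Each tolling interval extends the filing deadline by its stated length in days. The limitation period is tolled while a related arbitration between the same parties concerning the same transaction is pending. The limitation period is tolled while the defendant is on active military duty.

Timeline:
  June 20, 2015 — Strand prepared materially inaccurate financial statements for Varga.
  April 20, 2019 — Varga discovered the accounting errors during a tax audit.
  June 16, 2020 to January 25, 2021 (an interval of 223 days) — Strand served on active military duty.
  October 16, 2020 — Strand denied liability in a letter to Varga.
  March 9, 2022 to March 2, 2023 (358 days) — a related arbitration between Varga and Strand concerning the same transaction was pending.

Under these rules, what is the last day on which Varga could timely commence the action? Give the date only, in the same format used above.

November 22, 2023

The claim accrued on April 20, 2019 — the later of the June 20, 2015 act and the April 20, 2019 discovery.
The untolled deadline — 3 years after April 20, 2019 — is April 20, 2022.
Because the defendant's active military service ran from June 16, 2020 to January 25, 2021, the deadline is extended by 223 days to November 29, 2022.
The period was tolled for 358 days by the pending related arbitration (March 9, 2022 to March 2, 2023), pushing the deadline to November 22, 2023.
None of the other events listed affects the running of the period under the stated rules.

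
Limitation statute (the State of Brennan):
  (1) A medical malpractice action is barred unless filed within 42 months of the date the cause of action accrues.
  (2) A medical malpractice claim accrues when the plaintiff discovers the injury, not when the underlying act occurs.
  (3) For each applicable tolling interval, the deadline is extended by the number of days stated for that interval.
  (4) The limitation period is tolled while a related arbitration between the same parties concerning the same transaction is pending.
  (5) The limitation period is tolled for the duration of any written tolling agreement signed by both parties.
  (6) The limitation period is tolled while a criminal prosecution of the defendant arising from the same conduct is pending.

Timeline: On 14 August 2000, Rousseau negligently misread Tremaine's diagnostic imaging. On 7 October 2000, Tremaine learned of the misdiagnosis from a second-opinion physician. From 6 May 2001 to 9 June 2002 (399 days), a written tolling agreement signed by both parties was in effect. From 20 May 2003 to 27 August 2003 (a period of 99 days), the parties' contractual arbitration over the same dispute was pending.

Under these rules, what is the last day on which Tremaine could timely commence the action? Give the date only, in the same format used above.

The claim did not accrue until Tremaine discovered the injury on 7 October 2000; the 14 August 2000 act date does not start the clock under the stated rule.
The untolled deadline — 42 months after 7 October 2000 — is 7 April 2004.
The period was tolled for 399 days by the written tolling agreement (6 May 2001 to 9 June 2002), pushing the deadline to 11 May 2005.
The pending related arbitration from 20 May 2003 to 27 August 2003 tolled the period for 99 days, extending the deadline to 18 August 2005.

18 August 2005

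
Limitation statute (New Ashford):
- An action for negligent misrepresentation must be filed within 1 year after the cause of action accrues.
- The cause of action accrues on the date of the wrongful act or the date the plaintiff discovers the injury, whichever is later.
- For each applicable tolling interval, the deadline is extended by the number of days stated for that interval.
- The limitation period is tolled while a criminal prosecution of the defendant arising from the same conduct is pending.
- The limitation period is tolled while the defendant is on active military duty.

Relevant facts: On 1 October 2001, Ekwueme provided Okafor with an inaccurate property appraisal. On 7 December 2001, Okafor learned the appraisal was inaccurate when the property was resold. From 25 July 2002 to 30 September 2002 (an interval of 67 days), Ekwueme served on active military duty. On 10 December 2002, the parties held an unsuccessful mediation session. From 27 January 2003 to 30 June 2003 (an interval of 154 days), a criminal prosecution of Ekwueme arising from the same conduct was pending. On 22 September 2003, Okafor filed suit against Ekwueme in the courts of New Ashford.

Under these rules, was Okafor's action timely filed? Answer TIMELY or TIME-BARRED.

TIME-BARRED

The claim accrued on 7 December 2001 — the later of the 1 October 2001 act and the 7 December 2001 discovery.
1 year from 7 December 2001 is 7 December 2002.
The period was tolled for 67 days by the defendant's active military service (25 July 2002 to 30 September 2002), pushing the deadline to 12 February 2003.
Because the pending criminal prosecution ran from 27 January 2003 to 30 June 2003, the deadline is extended by 154 days to 16 July 2003.
The other events in the timeline have no effect on the limitation period under the stated rules.
Filing on 22 September 2003 missed the 16 July 2003 deadline — the action is time-barred.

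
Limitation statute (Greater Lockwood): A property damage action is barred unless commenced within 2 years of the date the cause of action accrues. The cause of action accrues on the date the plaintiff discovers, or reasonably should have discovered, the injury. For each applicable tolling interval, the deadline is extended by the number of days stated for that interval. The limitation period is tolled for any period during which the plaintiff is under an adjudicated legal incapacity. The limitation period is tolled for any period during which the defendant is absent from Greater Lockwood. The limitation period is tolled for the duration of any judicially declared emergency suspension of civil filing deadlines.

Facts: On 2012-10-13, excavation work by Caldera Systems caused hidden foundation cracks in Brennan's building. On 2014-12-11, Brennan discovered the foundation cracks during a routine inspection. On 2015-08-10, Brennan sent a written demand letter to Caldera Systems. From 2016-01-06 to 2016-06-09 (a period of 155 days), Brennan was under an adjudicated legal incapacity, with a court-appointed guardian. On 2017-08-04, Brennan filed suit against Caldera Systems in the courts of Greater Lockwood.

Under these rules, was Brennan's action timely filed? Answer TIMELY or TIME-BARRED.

Accrual is tied to discovery, so the period began on 2014-12-11 rather than on 2012-10-13 when the act occurred.
Adding the 2 years base period to 2014-12-11 gives a deadline of 2016-12-11, before any tolling.
The plaintiff's legal incapacity from 2016-01-06 to 2016-06-09 tolled the period for 155 days, extending the deadline to 2017-05-15.
Nothing else in the chronology tolls or restarts the period.
Brennan filed on 2017-08-04, after the 2017-05-15 deadline, so the action is time-barred.

TIME-BARRED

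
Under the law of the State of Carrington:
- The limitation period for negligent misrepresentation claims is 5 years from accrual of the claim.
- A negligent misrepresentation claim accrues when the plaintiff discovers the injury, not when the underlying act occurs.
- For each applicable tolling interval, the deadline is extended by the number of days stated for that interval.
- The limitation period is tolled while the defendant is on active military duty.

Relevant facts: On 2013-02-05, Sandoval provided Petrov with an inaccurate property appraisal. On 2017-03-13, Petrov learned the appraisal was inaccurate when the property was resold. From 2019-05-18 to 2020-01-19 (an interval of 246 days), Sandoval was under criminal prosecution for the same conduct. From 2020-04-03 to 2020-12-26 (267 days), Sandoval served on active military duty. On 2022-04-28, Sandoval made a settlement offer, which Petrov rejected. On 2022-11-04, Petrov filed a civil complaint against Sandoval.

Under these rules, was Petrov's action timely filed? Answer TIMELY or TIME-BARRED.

TIMELY

The claim did not accrue until Petrov discovered the injury on 2017-03-13; the 2013-02-05 act date does not start the clock under the stated rule.
The untolled deadline — 5 years after 2017-03-13 — is 2022-03-13.
Because the defendant's active military service ran from 2020-04-03 to 2020-12-26, the deadline is extended by 267 days to 2022-12-05.
No stated provision tolls the period for a criminal prosecution, so the interval from 2019-05-18 to 2020-01-19 has no effect on the deadline.
The other events in the timeline have no effect on the limitation period under the stated rules.
Petrov filed on 2022-11-04, before the 2022-12-05 deadline, so the action is timely.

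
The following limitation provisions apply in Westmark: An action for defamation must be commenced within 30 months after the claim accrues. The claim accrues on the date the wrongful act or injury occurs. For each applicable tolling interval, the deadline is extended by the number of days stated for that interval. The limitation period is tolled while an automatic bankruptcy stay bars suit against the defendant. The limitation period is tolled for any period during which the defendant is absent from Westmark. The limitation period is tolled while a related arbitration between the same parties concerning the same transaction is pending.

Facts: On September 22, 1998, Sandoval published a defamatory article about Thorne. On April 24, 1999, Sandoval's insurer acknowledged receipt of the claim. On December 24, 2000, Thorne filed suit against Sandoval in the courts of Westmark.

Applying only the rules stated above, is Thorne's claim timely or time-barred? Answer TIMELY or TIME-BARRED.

The claim accrued on September 22, 1998, when the wrongful act occurred.
30 months from September 22, 1998 is March 22, 2001.
None of the other events listed affects the running of the period under the stated rules.
The December 24, 2000 filing precedes the March 22, 2001 deadline; the claim is timely.

TIMELY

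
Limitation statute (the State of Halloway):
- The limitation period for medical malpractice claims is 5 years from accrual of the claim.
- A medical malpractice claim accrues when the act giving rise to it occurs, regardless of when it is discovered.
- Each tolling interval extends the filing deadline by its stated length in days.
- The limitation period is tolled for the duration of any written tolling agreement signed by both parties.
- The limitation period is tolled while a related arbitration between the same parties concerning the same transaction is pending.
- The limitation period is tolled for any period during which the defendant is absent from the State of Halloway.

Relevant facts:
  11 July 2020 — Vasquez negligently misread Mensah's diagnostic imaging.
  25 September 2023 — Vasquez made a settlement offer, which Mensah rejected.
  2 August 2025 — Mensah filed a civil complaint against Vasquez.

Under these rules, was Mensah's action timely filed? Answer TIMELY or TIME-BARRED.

TIME-BARRED

The claim accrued on 11 July 2020, when the wrongful act occurred.
5 years from 11 July 2020 is 11 July 2025.
The other events in the timeline have no effect on the limitation period under the stated rules.
Mensah filed on 2 August 2025, after the 11 July 2025 deadline, so the action is time-barred.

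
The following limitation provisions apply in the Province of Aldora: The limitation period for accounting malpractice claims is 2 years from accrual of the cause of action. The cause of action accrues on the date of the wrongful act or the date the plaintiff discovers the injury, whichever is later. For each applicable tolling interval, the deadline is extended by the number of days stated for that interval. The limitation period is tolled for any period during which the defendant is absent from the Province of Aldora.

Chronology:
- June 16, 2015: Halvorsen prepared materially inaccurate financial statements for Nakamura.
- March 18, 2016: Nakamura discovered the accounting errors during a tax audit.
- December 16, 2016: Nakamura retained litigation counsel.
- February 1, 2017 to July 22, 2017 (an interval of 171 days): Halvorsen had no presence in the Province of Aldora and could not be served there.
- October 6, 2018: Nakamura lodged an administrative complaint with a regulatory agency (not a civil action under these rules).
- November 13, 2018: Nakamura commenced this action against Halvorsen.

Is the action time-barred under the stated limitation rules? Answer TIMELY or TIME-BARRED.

Taking the later of the act (June 16, 2015) and discovery (March 18, 2016), the claim accrued on March 18, 2016.
2 years from March 18, 2016 is March 18, 2018.
The defendant's absence from the jurisdiction from February 1, 2017 to July 22, 2017 tolled the period for 171 days, extending the deadline to September 5, 2018.
The other events in the timeline have no effect on the limitation period under the stated rules.
Nakamura filed on November 13, 2018, after the September 5, 2018 deadline, so the action is time-barred.

TIME-BARRED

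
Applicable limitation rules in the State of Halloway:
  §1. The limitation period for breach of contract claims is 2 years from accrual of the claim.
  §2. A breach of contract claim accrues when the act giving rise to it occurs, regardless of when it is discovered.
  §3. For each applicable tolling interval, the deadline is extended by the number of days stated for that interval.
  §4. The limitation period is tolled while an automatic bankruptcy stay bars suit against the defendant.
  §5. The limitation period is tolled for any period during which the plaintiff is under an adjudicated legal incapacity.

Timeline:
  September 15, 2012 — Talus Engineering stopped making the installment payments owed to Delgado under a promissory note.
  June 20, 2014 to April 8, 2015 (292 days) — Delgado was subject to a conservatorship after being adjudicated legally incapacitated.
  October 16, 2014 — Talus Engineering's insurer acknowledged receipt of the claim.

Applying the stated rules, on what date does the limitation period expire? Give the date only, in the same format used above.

July 4, 2015

The limitation period began to run on September 15, 2012.
2 years from September 15, 2012 is September 15, 2014.
Because the plaintiff's legal incapacity ran from June 20, 2014 to April 8, 2015, the deadline is extended by 292 days to July 4, 2015.
Nothing else in the chronology tolls or restarts the period.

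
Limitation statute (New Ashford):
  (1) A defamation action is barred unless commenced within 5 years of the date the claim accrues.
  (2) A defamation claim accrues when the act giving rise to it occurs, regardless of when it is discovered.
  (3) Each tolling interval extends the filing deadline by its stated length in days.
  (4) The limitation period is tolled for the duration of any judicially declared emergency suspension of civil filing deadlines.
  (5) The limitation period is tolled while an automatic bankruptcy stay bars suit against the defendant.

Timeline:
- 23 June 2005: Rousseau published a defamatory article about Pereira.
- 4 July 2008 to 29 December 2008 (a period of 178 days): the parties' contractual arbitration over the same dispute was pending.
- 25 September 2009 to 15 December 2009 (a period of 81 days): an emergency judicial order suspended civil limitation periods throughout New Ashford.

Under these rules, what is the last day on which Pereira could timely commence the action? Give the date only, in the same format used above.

The claim accrued on 23 June 2005, when the wrongful act occurred.
5 years from 23 June 2005 is 23 June 2010.
Because the emergency suspension of filing deadlines ran from 25 September 2009 to 15 December 2009, the deadline is extended by 81 days to 12 September 2010.
Although a pending arbitration ran from 4 July 2008 to 29 December 2008, the stated rules do not make that a tolling event, so it is disregarded.

12 September 2010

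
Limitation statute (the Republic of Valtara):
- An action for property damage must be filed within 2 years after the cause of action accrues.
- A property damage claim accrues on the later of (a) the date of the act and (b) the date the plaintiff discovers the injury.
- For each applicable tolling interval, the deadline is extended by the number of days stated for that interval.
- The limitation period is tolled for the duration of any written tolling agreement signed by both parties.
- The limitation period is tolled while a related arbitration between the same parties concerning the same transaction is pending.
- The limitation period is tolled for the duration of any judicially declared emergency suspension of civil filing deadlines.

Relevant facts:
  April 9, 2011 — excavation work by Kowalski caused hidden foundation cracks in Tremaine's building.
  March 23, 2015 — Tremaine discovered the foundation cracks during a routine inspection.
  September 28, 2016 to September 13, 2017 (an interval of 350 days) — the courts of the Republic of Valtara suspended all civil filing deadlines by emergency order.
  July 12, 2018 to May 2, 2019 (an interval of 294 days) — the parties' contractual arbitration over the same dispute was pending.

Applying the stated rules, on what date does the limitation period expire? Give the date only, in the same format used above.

March 8, 2018

Because discovery on March 23, 2015 post-dates the April 9, 2011 act, accrual under the later-of rule falls on March 23, 2015.
2 years from March 23, 2015 is March 23, 2017.
The emergency suspension of filing deadlines from September 28, 2016 to September 13, 2017 tolled the period for 350 days, extending the deadline to March 8, 2018.
By the time the pending related arbitration began on July 12, 2018, the limitation period had already expired on March 8, 2018; that interval cannot revive it.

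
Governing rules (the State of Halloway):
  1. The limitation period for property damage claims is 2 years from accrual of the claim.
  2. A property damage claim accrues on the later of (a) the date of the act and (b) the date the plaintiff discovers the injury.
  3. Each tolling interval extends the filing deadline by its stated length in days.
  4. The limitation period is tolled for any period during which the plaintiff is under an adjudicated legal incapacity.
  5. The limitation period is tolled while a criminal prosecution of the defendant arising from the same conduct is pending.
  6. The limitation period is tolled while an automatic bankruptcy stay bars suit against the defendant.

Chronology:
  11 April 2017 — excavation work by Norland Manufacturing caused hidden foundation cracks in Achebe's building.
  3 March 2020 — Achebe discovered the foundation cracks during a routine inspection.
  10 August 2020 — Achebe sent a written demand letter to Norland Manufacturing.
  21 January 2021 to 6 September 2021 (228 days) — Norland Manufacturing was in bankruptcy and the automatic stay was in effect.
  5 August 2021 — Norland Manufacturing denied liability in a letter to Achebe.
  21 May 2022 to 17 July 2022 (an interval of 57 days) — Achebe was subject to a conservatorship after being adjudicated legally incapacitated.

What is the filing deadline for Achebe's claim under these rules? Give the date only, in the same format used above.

13 December 2022

Taking the later of the act (11 April 2017) and discovery (3 March 2020), the claim accrued on 3 March 2020.
2 years from 3 March 2020 is 3 March 2022.
The period was tolled for 228 days by the automatic bankruptcy stay (21 January 2021 to 6 September 2021), pushing the deadline to 17 October 2022.
The period was tolled for 57 days by the plaintiff's legal incapacity (21 May 2022 to 17 July 2022), pushing the deadline to 13 December 2022.
The other events in the timeline have no effect on the limitation period under the stated rules.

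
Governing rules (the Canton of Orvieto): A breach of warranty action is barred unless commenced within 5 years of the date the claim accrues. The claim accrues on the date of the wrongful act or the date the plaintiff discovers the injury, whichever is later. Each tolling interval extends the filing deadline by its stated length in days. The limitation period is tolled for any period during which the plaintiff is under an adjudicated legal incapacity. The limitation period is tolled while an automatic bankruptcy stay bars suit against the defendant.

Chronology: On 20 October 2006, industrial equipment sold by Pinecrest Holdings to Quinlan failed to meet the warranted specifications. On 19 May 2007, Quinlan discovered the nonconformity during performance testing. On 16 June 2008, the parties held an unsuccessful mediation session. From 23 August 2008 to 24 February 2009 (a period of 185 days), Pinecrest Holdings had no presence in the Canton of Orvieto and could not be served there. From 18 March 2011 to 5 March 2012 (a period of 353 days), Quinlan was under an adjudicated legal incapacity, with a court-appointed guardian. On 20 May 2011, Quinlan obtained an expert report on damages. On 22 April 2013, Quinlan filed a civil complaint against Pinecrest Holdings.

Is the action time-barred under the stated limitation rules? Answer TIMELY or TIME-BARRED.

TIMELY

Because discovery on 19 May 2007 post-dates the 20 October 2006 act, accrual under the later-of rule falls on 19 May 2007.
Adding the 5 years base period to 19 May 2007 gives a deadline of 19 May 2012, before any tolling.
The plaintiff's legal incapacity from 18 March 2011 to 5 March 2012 tolled the period for 353 days, extending the deadline to 7 May 2013.
Although the defendant's absence ran from 23 August 2008 to 24 February 2009, the stated rules do not make that a tolling event, so it is disregarded.
None of the other events listed affects the running of the period under the stated rules.
Quinlan filed on 22 April 2013, before the 7 May 2013 deadline, so the action is timely.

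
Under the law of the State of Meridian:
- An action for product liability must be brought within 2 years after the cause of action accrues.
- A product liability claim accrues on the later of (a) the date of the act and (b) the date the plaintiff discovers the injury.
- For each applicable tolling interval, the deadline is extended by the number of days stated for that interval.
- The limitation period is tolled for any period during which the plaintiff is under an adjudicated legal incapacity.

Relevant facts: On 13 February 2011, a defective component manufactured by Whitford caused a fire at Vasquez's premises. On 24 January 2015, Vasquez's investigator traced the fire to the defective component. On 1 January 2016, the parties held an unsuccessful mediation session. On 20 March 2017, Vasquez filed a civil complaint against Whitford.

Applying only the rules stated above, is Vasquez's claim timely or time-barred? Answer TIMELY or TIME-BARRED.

Taking the later of the act (13 February 2011) and discovery (24 January 2015), the claim accrued on 24 January 2015.
Adding the 2 years base period to 24 January 2015 gives a deadline of 24 January 2017, before any tolling.
The other events in the timeline have no effect on the limitation period under the stated rules.
Vasquez filed on 20 March 2017, after the 24 January 2017 deadline, so the action is time-barred.

TIME-BARRED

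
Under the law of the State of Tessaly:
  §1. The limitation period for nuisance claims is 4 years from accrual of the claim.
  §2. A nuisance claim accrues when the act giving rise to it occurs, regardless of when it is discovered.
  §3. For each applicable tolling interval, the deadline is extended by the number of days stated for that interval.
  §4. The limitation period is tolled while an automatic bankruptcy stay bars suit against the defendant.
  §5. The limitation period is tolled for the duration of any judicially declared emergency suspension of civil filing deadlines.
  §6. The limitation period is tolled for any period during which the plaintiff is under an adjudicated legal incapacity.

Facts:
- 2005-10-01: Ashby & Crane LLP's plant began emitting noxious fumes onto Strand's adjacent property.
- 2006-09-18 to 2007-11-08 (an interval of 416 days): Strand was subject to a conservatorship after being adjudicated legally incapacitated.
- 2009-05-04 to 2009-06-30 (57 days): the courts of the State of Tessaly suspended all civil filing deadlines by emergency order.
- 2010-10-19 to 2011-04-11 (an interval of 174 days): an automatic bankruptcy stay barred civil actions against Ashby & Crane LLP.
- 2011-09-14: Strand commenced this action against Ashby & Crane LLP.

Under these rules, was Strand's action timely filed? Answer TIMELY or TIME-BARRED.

TIME-BARRED

The claim accrued on 2005-10-01, when the wrongful act occurred.
Adding the 4 years base period to 2005-10-01 gives a deadline of 2009-10-01, before any tolling.
The plaintiff's legal incapacity from 2006-09-18 to 2007-11-08 tolled the period for 416 days, extending the deadline to 2010-11-21.
The period was tolled for 57 days by the emergency suspension of filing deadlines (2009-05-04 to 2009-06-30), pushing the deadline to 2011-01-17.
Because the automatic bankruptcy stay ran from 2010-10-19 to 2011-04-11, the deadline is extended by 174 days to 2011-07-10.
Strand filed on 2011-09-14, after the 2011-07-10 deadline, so the action is time-barred.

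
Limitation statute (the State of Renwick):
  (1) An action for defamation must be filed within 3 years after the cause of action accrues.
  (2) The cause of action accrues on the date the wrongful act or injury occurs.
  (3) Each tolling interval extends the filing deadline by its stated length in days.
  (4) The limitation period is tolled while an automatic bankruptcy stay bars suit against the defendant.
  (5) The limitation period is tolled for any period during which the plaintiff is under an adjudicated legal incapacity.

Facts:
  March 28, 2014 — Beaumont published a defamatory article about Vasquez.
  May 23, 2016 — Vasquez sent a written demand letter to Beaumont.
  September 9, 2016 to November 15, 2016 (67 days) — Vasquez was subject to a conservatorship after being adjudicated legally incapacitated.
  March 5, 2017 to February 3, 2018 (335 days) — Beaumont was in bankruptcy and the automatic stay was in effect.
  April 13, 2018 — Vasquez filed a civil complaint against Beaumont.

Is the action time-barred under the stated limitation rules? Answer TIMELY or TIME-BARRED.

TIMELY

The claim accrued on March 28, 2014, when the wrongful act occurred.
3 years from March 28, 2014 is March 28, 2017.
The plaintiff's legal incapacity from September 9, 2016 to November 15, 2016 tolled the period for 67 days, extending the deadline to June 3, 2017.
Because the automatic bankruptcy stay ran from March 5, 2017 to February 3, 2018, the deadline is extended by 335 days to May 4, 2018.
None of the other events listed affects the running of the period under the stated rules.
The April 13, 2018 filing precedes the May 4, 2018 deadline; the claim is timely.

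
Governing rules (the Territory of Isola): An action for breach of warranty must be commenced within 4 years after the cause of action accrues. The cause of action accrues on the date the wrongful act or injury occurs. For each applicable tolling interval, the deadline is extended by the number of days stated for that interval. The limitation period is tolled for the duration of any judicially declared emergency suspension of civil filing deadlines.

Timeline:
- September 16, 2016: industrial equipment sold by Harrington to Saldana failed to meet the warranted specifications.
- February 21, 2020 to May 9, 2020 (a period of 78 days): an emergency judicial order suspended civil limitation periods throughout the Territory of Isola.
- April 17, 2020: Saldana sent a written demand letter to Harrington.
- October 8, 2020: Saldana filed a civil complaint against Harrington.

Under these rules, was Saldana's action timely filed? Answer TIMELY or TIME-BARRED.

TIMELY

The claim accrued on September 16, 2016, when the wrongful act occurred.
Adding the 4 years base period to September 16, 2016 gives a deadline of September 16, 2020, before any tolling.
The period was tolled for 78 days by the emergency suspension of filing deadlines (February 21, 2020 to May 9, 2020), pushing the deadline to December 3, 2020.
Nothing else in the chronology tolls or restarts the period.
Filing on October 8, 2020 beat the December 3, 2020 deadline — the action is timely.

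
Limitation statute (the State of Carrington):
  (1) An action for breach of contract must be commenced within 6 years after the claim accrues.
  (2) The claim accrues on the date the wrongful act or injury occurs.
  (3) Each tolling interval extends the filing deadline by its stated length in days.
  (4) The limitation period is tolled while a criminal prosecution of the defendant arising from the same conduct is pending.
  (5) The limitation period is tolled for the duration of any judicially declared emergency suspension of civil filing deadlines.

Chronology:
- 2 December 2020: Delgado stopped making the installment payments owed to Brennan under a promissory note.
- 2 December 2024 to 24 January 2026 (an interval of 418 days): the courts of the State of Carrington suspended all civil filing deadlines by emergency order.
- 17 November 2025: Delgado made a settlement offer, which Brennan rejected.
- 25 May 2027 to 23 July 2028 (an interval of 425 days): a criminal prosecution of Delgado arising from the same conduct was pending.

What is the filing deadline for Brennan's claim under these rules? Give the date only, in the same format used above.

24 March 2029

The limitation period began to run on 2 December 2020.
6 years from 2 December 2020 is 2 December 2026.
Because the emergency suspension of filing deadlines ran from 2 December 2024 to 24 January 2026, the deadline is extended by 418 days to 24 January 2028.
The pending criminal prosecution from 25 May 2027 to 23 July 2028 tolled the period for 425 days, extending the deadline to 24 March 2029.
None of the other events listed affects the running of the period under the stated rules.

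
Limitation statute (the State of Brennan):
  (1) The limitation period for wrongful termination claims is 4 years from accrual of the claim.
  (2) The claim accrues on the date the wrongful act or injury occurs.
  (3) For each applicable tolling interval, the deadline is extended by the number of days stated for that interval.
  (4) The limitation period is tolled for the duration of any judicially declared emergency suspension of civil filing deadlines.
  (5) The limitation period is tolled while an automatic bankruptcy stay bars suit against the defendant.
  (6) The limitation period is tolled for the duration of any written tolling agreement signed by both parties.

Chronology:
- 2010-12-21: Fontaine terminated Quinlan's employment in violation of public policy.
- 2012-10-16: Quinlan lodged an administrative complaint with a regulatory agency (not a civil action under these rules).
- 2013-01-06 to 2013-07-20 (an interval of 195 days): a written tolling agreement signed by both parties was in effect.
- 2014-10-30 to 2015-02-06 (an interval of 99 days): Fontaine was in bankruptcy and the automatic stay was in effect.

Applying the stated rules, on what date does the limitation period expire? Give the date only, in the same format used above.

The limitation period began to run on 2010-12-21.
The untolled deadline — 4 years after 2010-12-21 — is 2014-12-21.
The written tolling agreement from 2013-01-06 to 2013-07-20 tolled the period for 195 days, extending the deadline to 2015-07-04.
The period was tolled for 99 days by the automatic bankruptcy stay (2014-10-30 to 2015-02-06), pushing the deadline to 2015-10-11.
None of the other events listed affects the running of the period under the stated rules.

2015-10-11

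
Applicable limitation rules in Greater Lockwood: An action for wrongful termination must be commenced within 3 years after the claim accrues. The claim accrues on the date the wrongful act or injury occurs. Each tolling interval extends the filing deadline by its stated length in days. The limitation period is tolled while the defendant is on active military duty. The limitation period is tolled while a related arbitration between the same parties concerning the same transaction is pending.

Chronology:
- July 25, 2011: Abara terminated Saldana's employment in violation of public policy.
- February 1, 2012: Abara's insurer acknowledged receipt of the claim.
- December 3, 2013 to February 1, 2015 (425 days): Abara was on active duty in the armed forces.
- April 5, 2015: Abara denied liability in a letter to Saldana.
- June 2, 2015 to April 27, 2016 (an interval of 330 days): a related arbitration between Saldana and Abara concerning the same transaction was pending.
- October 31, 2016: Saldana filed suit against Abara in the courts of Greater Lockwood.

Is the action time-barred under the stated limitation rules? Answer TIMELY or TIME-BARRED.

The limitation period began to run on July 25, 2011.
3 years from July 25, 2011 is July 25, 2014.
Because the defendant's active military service ran from December 3, 2013 to February 1, 2015, the deadline is extended by 425 days to September 23, 2015.
The period was tolled for 330 days by the pending related arbitration (June 2, 2015 to April 27, 2016), pushing the deadline to August 18, 2016.
The other events in the timeline have no effect on the limitation period under the stated rules.
Filing on October 31, 2016 missed the August 18, 2016 deadline — the action is time-barred.

TIME-BARRED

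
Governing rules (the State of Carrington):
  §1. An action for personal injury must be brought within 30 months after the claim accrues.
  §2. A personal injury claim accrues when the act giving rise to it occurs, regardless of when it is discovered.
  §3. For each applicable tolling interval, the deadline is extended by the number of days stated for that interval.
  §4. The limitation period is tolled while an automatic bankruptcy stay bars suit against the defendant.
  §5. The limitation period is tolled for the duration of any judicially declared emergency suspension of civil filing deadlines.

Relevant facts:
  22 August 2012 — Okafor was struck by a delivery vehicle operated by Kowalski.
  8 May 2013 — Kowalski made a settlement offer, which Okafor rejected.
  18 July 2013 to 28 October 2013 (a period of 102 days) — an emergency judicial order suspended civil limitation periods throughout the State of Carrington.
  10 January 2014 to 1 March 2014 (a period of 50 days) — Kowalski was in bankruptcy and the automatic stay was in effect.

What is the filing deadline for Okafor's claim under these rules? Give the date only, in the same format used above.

The claim accrued on 22 August 2012, when the wrongful act occurred.
30 months from 22 August 2012 is 22 February 2015.
The period was tolled for 102 days by the emergency suspension of filing deadlines (18 July 2013 to 28 October 2013), pushing the deadline to 4 June 2015.
Because the automatic bankruptcy stay ran from 10 January 2014 to 1 March 2014, the deadline is extended by 50 days to 24 July 2015.
Nothing else in the chronology tolls or restarts the period.

24 July 2015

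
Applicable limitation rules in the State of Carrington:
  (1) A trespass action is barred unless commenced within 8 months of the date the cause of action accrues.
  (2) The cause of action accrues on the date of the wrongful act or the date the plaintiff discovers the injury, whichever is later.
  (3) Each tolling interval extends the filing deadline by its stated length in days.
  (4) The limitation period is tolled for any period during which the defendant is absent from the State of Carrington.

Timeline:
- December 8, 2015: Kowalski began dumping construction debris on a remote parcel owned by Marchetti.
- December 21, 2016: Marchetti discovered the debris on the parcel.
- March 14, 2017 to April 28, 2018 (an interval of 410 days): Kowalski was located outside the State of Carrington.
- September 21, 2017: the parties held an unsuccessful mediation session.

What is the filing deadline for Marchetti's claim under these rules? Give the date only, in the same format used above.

October 5, 2018

Because discovery on December 21, 2016 post-dates the December 8, 2015 act, accrual under the later-of rule falls on December 21, 2016.
8 months from December 21, 2016 is August 21, 2017.
The defendant's absence from the jurisdiction from March 14, 2017 to April 28, 2018 tolled the period for 410 days, extending the deadline to October 5, 2018.
None of the other events listed affects the running of the period under the stated rules.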